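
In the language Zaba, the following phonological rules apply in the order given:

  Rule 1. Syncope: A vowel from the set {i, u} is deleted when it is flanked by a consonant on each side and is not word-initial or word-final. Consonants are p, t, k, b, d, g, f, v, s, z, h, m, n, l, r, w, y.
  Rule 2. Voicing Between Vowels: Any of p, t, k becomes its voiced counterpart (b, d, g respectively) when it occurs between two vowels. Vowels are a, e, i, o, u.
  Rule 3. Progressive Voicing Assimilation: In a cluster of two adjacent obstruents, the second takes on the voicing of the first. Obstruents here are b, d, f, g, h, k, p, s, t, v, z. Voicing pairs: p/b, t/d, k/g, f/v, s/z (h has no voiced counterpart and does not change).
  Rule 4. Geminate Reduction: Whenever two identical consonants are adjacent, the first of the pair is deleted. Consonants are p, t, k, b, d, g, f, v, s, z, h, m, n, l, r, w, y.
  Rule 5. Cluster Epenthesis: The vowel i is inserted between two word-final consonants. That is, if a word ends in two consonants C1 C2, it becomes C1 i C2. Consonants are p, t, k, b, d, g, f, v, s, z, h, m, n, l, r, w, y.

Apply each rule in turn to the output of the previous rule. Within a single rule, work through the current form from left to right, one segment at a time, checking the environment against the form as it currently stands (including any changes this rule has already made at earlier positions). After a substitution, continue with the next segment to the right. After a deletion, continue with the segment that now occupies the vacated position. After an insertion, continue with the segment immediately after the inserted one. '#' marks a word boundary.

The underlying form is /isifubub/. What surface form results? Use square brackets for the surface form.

[isfip]

Rule 1 Syncope: [isifubub] → [isfbb]
Rule 2 Voicing Between Vowels: no change — [isfbb]
Rule 3 Progressive Voicing Assimilation: [isfbb] → [isfpp]
Rule 4 Geminate Reduction: [isfpp] → [isfp]
Rule 5 Cluster Epenthesis: [isfp] → [isfip]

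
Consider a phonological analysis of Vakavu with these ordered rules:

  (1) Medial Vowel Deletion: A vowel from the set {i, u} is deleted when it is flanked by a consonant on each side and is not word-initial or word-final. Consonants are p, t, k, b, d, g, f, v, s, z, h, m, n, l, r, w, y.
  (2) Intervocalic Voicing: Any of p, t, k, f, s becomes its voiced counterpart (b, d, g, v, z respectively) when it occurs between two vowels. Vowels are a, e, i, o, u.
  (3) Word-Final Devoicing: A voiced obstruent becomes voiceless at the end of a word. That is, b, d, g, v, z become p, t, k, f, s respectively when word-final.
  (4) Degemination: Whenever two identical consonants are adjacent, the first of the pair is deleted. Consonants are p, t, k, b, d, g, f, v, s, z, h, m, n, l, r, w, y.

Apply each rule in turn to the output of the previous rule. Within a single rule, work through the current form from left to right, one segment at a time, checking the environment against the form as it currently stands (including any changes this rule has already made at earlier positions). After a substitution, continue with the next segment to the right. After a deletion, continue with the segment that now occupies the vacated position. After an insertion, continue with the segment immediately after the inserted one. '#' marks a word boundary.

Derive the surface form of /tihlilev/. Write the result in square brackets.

[thlef]

(1) Medial Vowel Deletion: [tihlilev] → [thllev]
(2) Intervocalic Voicing: no change — [thllev]
(3) Word-Final Devoicing: [thllev] → [thllef]
(4) Degemination: [thllef] → [thlef]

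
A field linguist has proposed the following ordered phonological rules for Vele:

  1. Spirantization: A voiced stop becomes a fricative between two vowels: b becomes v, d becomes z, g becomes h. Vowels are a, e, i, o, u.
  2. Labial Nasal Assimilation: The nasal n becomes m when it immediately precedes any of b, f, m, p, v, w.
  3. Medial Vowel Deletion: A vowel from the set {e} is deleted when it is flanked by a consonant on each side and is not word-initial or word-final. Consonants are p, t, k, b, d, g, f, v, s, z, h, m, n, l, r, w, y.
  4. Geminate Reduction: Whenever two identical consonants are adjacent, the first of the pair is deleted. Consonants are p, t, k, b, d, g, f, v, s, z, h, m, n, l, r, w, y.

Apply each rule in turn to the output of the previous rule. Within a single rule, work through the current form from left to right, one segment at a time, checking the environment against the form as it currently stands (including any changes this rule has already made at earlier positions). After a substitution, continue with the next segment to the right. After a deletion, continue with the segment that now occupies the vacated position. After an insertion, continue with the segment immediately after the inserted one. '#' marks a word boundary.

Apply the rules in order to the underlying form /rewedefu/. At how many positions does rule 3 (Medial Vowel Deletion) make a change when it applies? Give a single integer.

1 Spirantization: [rewedefu] → [rewezefu]
2 Labial Nasal Assimilation: no change — [rewezefu]
3 Medial Vowel Deletion: [rewezefu] → [rwzfu]
4 Geminate Reduction: no change — [rwzfu]
Rule 3 changed 3 position(s).

3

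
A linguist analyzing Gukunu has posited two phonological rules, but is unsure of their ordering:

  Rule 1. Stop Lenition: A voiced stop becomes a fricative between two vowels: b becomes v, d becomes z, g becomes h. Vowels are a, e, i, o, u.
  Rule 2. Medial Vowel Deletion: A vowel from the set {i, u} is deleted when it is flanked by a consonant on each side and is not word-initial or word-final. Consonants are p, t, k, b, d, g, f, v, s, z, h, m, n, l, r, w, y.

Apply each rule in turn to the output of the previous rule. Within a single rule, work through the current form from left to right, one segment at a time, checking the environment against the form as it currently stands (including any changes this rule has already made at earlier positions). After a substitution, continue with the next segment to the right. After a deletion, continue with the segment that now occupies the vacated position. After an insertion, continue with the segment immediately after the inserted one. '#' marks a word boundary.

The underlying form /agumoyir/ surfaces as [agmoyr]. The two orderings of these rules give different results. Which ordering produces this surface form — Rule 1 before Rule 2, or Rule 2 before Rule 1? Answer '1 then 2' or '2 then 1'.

2 then 1

Order 1 then 2:
  1 Stop Lenition: [agumoyir] → [ahumoyir]
  2 Medial Vowel Deletion: [ahumoyir] → [ahmoyr]
  result: [ahmoyr]
Order 2 then 1:
  2 Medial Vowel Deletion: [agumoyir] → [agmoyr]
  1 Stop Lenition: no change — [agmoyr]
  result: [agmoyr]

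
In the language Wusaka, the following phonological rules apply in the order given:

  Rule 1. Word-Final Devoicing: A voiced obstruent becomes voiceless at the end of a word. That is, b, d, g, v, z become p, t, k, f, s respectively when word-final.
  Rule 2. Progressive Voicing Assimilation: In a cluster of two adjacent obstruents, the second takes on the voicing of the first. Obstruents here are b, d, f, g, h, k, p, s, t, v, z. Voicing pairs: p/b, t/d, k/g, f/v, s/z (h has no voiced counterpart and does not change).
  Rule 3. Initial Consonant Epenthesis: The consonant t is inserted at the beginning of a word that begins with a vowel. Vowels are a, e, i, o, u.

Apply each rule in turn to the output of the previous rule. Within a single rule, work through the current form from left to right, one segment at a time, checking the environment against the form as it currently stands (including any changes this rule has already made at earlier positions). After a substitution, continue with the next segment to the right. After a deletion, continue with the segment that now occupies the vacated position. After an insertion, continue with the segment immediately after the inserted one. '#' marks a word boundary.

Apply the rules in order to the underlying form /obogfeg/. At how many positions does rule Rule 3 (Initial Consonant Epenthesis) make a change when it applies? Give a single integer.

Rule 1 Word-Final Devoicing: [obogfeg] → [obogfek]
Rule 2 Progressive Voicing Assimilation: [obogfek] → [obogvek]
Rule 3 Initial Consonant Epenthesis: [obogvek] → [tobogvek]
Rule Rule 3 changed 1 position(s).

1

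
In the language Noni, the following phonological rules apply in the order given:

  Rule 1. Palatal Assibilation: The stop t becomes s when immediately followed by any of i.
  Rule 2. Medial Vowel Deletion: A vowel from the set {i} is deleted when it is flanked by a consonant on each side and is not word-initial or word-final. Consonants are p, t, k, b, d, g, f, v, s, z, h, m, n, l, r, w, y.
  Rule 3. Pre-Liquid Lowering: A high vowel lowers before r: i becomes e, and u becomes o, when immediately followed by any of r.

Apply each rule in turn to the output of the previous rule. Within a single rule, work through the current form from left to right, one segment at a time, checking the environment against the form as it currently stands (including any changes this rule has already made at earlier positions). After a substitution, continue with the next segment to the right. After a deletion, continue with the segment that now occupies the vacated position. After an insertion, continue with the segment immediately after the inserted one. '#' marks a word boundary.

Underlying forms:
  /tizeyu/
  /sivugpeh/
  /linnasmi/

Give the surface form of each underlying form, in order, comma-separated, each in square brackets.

/tizeyu/:
  Rule 1 Palatal Assibilation: [tizeyu] → [sizeyu]
  Rule 2 Medial Vowel Deletion: [sizeyu] → [szeyu]
  Rule 3 Pre-Liquid Lowering: no change — [szeyu]
/sivugpeh/:
  Rule 1 Palatal Assibilation: no change — [sivugpeh]
  Rule 2 Medial Vowel Deletion: [sivugpeh] → [svugpeh]
  Rule 3 Pre-Liquid Lowering: no change — [svugpeh]
/linnasmi/:
  Rule 1 Palatal Assibilation: no change — [linnasmi]
  Rule 2 Medial Vowel Deletion: [linnasmi] → [lnnasmi]
  Rule 3 Pre-Liquid Lowering: no change — [lnnasmi]

[szeyu], [svugpeh], [lnnasmi]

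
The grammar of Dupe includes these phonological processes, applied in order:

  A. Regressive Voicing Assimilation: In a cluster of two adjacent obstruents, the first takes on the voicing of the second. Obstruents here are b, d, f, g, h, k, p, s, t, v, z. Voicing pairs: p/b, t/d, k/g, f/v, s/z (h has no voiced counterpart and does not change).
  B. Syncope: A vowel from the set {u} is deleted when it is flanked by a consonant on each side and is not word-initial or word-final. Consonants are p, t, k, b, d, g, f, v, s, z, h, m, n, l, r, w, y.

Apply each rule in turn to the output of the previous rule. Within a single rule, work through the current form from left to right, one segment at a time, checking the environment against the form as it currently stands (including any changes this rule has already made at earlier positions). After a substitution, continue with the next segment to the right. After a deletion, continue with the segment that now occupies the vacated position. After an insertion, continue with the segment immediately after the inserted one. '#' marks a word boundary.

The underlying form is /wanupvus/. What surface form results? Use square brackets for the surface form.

[wanbvs]

A Regressive Voicing Assimilation: [wanupvus] → [wanubvus]
B Syncope: [wanubvus] → [wanbvs]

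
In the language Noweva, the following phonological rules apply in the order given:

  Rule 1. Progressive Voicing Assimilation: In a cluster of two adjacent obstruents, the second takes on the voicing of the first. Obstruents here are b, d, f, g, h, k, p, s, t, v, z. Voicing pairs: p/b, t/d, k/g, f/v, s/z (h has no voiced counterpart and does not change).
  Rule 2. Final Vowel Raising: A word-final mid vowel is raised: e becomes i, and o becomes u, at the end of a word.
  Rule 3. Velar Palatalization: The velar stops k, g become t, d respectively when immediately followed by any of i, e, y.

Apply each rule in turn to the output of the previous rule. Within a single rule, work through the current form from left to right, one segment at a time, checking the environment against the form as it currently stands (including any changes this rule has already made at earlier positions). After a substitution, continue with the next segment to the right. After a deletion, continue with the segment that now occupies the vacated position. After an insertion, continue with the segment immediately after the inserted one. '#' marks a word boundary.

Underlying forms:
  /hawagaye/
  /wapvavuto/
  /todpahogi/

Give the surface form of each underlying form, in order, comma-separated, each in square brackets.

[hawagayi], [wapfavutu], [todbahodi]

/hawagaye/:
  Rule 1 Progressive Voicing Assimilation: no change — [hawagaye]
  Rule 2 Final Vowel Raising: [hawagaye] → [hawagayi]
  Rule 3 Velar Palatalization: no change — [hawagayi]
/wapvavuto/:
  Rule 1 Progressive Voicing Assimilation: [wapvavuto] → [wapfavuto]
  Rule 2 Final Vowel Raising: [wapfavuto] → [wapfavutu]
  Rule 3 Velar Palatalization: no change — [wapfavutu]
/todpahogi/:
  Rule 1 Progressive Voicing Assimilation: [todpahogi] → [todbahogi]
  Rule 2 Final Vowel Raising: no change — [todbahogi]
  Rule 3 Velar Palatalization: [todbahogi] → [todbahodi]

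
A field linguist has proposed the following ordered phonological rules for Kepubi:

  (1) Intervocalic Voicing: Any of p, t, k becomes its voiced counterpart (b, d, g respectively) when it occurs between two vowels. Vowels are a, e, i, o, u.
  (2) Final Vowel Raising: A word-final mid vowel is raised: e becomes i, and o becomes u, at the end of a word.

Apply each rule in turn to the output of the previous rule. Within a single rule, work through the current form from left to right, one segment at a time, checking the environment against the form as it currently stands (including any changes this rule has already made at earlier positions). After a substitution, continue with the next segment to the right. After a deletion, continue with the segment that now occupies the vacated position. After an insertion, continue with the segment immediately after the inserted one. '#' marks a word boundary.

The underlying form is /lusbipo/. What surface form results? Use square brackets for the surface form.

[lusbibu]

(1) Intervocalic Voicing: [lusbipo] → [lusbibo]
(2) Final Vowel Raising: [lusbibo] → [lusbibu]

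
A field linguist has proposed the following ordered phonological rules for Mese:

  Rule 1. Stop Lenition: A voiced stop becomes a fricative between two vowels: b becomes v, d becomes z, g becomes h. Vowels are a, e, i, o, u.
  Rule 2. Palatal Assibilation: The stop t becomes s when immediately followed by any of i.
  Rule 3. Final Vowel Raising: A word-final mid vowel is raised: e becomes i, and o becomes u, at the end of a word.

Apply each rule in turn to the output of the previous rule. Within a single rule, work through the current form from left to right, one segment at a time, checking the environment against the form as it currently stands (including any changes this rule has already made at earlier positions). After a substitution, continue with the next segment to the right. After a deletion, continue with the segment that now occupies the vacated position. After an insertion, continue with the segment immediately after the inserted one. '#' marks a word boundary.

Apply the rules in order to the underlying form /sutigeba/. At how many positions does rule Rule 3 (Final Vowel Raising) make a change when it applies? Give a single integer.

Rule 1 Stop Lenition: [sutigeba] → [sutiheva]
Rule 2 Palatal Assibilation: [sutiheva] → [susiheva]
Rule 3 Final Vowel Raising: no change — [susiheva]
Rule Rule 3 changed 0 position(s).

0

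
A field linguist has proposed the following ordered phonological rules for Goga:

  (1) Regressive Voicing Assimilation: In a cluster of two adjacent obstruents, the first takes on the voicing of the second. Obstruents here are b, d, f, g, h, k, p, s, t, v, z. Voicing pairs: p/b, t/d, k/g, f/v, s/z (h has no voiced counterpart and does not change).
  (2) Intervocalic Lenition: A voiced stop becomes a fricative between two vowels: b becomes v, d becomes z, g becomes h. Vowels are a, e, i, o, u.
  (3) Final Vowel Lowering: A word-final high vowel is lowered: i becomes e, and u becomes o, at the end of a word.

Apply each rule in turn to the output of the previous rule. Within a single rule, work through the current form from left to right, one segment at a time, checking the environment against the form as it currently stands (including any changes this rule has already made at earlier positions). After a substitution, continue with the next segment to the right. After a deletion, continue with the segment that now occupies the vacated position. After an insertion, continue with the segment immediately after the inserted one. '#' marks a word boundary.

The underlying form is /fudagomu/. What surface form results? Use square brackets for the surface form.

(1) Regressive Voicing Assimilation: no change — [fudagomu]
(2) Intervocalic Lenition: [fudagomu] → [fuzahomu]
(3) Final Vowel Lowering: [fuzahomu] → [fuzahomo]

[fuzahomo]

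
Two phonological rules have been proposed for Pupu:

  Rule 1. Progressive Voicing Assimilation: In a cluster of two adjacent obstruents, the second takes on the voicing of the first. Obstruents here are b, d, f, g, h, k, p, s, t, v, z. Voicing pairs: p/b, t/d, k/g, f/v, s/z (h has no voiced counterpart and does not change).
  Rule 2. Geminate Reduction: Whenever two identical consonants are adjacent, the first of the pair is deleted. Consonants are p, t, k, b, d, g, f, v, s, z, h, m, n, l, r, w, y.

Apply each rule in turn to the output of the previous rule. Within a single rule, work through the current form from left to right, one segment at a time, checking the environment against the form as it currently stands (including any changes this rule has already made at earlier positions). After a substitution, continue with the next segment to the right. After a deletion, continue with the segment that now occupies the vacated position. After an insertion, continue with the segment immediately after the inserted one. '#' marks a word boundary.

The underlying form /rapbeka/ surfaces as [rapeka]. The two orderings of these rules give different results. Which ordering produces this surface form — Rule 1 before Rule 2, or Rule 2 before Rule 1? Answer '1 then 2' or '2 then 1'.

Order 1 then 2:
  1 Progressive Voicing Assimilation: [rapbeka] → [rappeka]
  2 Geminate Reduction: [rappeka] → [rapeka]
  result: [rapeka]
Order 2 then 1:
  2 Geminate Reduction: no change — [rapbeka]
  1 Progressive Voicing Assimilation: [rapbeka] → [rappeka]
  result: [rappeka]

1 then 2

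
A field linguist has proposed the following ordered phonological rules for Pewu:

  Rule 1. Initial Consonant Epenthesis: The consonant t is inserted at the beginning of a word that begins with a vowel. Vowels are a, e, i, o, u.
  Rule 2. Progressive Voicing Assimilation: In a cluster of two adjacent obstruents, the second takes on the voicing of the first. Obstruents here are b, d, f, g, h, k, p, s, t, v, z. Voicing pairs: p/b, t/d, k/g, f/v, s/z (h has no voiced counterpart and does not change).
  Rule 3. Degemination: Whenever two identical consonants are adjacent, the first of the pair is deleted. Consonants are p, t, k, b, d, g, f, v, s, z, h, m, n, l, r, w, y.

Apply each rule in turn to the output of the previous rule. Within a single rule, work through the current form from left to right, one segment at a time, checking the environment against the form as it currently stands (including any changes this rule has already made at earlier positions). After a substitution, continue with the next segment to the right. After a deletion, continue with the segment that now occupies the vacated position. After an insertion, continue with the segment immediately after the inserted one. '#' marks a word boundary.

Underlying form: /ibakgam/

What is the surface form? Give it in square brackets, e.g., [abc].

[tibakam]

Rule 1 Initial Consonant Epenthesis: [ibakgam] → [tibakgam]
Rule 2 Progressive Voicing Assimilation: [tibakgam] → [tibakkam]
Rule 3 Degemination: [tibakkam] → [tibakam]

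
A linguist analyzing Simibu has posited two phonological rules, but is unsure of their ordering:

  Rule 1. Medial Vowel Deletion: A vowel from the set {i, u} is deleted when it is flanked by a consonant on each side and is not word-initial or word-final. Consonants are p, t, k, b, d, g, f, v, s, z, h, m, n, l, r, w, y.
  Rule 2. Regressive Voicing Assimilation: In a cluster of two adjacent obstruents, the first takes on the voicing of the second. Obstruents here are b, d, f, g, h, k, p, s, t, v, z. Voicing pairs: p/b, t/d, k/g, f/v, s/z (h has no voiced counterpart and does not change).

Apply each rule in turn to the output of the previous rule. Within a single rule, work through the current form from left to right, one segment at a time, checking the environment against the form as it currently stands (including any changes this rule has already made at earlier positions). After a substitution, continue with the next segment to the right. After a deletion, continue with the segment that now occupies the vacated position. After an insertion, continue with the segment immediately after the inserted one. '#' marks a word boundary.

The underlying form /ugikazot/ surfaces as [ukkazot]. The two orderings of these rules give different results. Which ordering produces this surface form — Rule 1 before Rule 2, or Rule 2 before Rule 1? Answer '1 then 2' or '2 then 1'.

Order 1 then 2:
  1 Medial Vowel Deletion: [ugikazot] → [ugkazot]
  2 Regressive Voicing Assimilation: [ugkazot] → [ukkazot]
  result: [ukkazot]
Order 2 then 1:
  2 Regressive Voicing Assimilation: no change — [ugikazot]
  1 Medial Vowel Deletion: [ugikazot] → [ugkazot]
  result: [ugkazot]

1 then 2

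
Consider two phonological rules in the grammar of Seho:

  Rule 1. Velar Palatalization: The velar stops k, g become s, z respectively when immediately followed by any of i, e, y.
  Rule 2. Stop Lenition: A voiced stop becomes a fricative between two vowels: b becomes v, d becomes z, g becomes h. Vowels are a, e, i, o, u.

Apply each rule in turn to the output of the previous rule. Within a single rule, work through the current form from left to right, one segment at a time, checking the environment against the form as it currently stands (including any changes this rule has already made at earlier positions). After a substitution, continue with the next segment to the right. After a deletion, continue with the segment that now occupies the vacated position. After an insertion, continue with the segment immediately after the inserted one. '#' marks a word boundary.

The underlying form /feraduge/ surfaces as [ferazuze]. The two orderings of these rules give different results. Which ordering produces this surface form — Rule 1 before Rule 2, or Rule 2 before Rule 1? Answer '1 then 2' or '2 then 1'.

1 then 2

Order 1 then 2:
  1 Velar Palatalization: [feraduge] → [feraduze]
  2 Stop Lenition: [feraduze] → [ferazuze]
  result: [ferazuze]
Order 2 then 1:
  2 Stop Lenition: [feraduge] → [ferazuhe]
  1 Velar Palatalization: no change — [ferazuhe]
  result: [ferazuhe]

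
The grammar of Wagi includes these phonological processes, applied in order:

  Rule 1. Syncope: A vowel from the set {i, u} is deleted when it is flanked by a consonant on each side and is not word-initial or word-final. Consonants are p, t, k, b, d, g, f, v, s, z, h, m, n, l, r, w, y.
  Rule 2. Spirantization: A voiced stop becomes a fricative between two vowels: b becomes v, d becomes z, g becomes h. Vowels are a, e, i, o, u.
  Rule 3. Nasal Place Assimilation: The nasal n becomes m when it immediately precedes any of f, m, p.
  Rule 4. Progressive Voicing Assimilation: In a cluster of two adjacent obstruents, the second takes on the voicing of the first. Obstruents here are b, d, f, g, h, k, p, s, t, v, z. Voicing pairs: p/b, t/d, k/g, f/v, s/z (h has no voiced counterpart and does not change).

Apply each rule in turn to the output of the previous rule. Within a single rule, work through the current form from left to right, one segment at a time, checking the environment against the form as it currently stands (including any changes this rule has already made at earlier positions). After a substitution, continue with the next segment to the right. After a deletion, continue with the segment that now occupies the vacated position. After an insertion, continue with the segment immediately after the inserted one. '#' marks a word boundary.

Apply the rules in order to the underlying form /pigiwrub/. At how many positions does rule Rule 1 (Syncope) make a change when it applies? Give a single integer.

3

Rule 1 Syncope: [pigiwrub] → [pgwrb]
Rule 2 Spirantization: no change — [pgwrb]
Rule 3 Nasal Place Assimilation: no change — [pgwrb]
Rule 4 Progressive Voicing Assimilation: [pgwrb] → [pkwrb]
Rule Rule 1 changed 3 position(s).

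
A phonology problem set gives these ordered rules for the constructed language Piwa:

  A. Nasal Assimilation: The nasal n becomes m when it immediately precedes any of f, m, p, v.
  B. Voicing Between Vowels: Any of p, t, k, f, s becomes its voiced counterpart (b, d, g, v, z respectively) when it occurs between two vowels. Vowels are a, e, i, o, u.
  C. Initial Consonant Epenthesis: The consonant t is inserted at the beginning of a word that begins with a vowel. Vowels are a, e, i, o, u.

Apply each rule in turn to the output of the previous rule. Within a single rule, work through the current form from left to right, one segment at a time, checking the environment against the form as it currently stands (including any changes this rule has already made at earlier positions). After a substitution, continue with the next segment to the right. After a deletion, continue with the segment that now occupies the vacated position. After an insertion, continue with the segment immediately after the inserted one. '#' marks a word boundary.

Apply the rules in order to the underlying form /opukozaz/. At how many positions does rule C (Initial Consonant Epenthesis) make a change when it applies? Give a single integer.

1

A Nasal Assimilation: no change — [opukozaz]
B Voicing Between Vowels: [opukozaz] → [obugozaz]
C Initial Consonant Epenthesis: [obugozaz] → [tobugozaz]
Rule C changed 1 position(s).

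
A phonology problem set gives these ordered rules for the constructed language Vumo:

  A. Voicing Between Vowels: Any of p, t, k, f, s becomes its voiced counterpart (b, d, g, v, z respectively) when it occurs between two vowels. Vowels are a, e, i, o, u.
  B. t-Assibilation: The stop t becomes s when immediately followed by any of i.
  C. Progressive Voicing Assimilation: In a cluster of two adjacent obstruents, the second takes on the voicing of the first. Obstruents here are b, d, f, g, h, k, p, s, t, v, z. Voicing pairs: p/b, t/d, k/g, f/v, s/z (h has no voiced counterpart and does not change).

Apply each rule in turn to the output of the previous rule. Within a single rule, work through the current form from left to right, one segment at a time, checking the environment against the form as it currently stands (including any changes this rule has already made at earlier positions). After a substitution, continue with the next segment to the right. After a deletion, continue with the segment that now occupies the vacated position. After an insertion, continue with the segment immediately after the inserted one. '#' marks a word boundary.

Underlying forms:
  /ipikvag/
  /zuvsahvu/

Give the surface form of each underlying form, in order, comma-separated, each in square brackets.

[ibikfag], [zuvzahfu]

/ipikvag/:
  A Voicing Between Vowels: [ipikvag] → [ibikvag]
  B t-Assibilation: no change — [ibikvag]
  C Progressive Voicing Assimilation: [ibikvag] → [ibikfag]
/zuvsahvu/:
  A Voicing Between Vowels: no change — [zuvsahvu]
  B t-Assibilation: no change — [zuvsahvu]
  C Progressive Voicing Assimilation: [zuvsahvu] → [zuvzahfu]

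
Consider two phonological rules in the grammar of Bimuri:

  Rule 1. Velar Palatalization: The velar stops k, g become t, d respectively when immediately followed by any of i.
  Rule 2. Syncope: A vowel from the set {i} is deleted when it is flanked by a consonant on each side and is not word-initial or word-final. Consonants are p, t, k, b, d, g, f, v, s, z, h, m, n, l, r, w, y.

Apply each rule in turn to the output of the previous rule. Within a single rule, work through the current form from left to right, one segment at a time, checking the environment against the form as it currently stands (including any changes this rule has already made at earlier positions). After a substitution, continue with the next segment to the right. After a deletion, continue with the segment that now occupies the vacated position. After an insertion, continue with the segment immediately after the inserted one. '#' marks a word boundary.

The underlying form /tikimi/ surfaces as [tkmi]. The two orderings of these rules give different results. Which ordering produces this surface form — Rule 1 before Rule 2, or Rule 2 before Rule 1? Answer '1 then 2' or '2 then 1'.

2 then 1

Order 1 then 2:
  1 Velar Palatalization: [tikimi] → [titimi]
  2 Syncope: [titimi] → [ttmi]
  result: [ttmi]
Order 2 then 1:
  2 Syncope: [tikimi] → [tkmi]
  1 Velar Palatalization: no change — [tkmi]
  result: [tkmi]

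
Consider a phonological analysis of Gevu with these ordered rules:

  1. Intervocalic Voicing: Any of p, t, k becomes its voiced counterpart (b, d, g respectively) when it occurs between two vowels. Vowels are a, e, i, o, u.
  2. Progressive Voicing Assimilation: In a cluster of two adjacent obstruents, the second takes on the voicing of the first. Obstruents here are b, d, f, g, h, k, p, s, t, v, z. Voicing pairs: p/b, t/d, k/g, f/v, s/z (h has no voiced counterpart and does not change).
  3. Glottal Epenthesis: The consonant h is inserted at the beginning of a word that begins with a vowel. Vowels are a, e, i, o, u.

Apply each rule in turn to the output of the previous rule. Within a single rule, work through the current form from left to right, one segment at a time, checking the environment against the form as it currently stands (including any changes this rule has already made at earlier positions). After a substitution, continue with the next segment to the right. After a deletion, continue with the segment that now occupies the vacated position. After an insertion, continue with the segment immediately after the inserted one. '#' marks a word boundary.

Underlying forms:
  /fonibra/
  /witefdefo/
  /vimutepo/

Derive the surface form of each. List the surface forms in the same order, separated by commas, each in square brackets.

/fonibra/:
  1 Intervocalic Voicing: no change — [fonibra]
  2 Progressive Voicing Assimilation: no change — [fonibra]
  3 Glottal Epenthesis: no change — [fonibra]
/witefdefo/:
  1 Intervocalic Voicing: [witefdefo] → [widefdefo]
  2 Progressive Voicing Assimilation: [widefdefo] → [wideftefo]
  3 Glottal Epenthesis: no change — [wideftefo]
/vimutepo/:
  1 Intervocalic Voicing: [vimutepo] → [vimudebo]
  2 Progressive Voicing Assimilation: no change — [vimudebo]
  3 Glottal Epenthesis: no change — [vimudebo]

[fonibra], [wideftefo], [vimudebo]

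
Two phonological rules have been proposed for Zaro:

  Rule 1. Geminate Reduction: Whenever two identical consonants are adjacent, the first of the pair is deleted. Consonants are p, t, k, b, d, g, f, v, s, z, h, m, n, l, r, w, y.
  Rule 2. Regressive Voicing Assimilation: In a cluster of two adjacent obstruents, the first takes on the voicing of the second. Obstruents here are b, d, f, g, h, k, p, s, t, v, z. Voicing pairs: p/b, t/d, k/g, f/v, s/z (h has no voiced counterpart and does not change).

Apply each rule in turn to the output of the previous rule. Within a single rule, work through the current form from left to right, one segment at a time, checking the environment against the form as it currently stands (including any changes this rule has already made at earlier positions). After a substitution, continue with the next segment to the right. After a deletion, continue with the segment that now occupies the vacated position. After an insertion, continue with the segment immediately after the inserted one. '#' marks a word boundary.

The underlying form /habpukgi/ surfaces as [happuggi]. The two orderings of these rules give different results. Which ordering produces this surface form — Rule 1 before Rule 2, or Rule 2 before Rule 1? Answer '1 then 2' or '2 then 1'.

1 then 2

Order 1 then 2:
  1 Geminate Reduction: no change — [habpukgi]
  2 Regressive Voicing Assimilation: [habpukgi] → [happuggi]
  result: [happuggi]
Order 2 then 1:
  2 Regressive Voicing Assimilation: [habpukgi] → [happuggi]
  1 Geminate Reduction: [happuggi] → [hapugi]
  result: [hapugi]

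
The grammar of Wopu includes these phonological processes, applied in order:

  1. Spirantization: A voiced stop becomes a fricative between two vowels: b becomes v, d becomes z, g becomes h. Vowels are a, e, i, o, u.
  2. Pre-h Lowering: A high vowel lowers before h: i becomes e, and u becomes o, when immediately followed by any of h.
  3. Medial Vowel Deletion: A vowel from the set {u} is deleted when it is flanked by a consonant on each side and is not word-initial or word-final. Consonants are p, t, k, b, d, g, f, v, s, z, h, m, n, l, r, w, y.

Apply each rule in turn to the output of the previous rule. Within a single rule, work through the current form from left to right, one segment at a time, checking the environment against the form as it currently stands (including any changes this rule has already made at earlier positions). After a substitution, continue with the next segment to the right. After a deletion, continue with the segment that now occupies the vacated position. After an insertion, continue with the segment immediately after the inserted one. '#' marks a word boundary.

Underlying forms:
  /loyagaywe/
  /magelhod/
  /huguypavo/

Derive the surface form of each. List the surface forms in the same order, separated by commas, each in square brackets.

/loyagaywe/:
  1 Spirantization: [loyagaywe] → [loyahaywe]
  2 Pre-h Lowering: no change — [loyahaywe]
  3 Medial Vowel Deletion: no change — [loyahaywe]
/magelhod/:
  1 Spirantization: [magelhod] → [mahelhod]
  2 Pre-h Lowering: no change — [mahelhod]
  3 Medial Vowel Deletion: no change — [mahelhod]
/huguypavo/:
  1 Spirantization: [huguypavo] → [huhuypavo]
  2 Pre-h Lowering: [huhuypavo] → [hohuypavo]
  3 Medial Vowel Deletion: [hohuypavo] → [hohypavo]

[loyahaywe], [mahelhod], [hohypavo]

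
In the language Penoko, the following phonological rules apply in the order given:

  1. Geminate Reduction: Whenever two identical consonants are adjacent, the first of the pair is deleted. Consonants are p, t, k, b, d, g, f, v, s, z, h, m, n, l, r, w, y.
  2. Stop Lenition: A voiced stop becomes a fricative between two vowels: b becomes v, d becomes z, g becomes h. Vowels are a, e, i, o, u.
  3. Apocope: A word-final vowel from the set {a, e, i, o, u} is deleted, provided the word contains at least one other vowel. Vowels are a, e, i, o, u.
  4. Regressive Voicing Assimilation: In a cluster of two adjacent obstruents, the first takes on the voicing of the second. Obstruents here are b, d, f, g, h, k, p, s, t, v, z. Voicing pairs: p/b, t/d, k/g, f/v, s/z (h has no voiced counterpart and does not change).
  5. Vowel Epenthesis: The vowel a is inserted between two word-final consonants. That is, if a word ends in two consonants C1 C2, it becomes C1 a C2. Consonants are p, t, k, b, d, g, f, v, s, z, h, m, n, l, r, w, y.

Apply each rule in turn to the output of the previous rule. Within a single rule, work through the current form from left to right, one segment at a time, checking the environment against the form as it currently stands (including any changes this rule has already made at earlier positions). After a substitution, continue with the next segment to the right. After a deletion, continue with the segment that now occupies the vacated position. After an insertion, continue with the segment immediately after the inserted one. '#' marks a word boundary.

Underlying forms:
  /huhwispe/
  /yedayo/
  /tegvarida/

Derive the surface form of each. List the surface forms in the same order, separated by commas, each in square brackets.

/huhwispe/:
  1 Geminate Reduction: no change — [huhwispe]
  2 Stop Lenition: no change — [huhwispe]
  3 Apocope: [huhwispe] → [huhwisp]
  4 Regressive Voicing Assimilation: no change — [huhwisp]
  5 Vowel Epenthesis: [huhwisp] → [huhwisap]
/yedayo/:
  1 Geminate Reduction: no change — [yedayo]
  2 Stop Lenition: [yedayo] → [yezayo]
  3 Apocope: [yezayo] → [yezay]
  4 Regressive Voicing Assimilation: no change — [yezay]
  5 Vowel Epenthesis: no change — [yezay]
/tegvarida/:
  1 Geminate Reduction: no change — [tegvarida]
  2 Stop Lenition: [tegvarida] → [tegvariza]
  3 Apocope: [tegvariza] → [tegvariz]
  4 Regressive Voicing Assimilation: no change — [tegvariz]
  5 Vowel Epenthesis: no change — [tegvariz]

[huhwisap], [yezay], [tegvariz]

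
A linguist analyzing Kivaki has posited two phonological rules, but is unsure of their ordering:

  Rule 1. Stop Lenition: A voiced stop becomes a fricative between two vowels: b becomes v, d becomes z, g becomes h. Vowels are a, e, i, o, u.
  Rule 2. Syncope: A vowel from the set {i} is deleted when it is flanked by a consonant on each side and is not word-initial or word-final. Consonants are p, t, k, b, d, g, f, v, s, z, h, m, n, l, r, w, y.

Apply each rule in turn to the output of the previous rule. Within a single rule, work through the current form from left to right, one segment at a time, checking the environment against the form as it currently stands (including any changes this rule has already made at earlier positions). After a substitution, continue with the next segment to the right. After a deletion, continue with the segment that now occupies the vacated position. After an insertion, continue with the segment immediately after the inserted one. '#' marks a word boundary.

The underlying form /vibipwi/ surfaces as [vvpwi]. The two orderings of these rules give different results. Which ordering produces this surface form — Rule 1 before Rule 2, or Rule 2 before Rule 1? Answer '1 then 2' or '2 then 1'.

1 then 2

Order 1 then 2:
  1 Stop Lenition: [vibipwi] → [vivipwi]
  2 Syncope: [vivipwi] → [vvpwi]
  result: [vvpwi]
Order 2 then 1:
  2 Syncope: [vibipwi] → [vbpwi]
  1 Stop Lenition: no change — [vbpwi]
  result: [vbpwi]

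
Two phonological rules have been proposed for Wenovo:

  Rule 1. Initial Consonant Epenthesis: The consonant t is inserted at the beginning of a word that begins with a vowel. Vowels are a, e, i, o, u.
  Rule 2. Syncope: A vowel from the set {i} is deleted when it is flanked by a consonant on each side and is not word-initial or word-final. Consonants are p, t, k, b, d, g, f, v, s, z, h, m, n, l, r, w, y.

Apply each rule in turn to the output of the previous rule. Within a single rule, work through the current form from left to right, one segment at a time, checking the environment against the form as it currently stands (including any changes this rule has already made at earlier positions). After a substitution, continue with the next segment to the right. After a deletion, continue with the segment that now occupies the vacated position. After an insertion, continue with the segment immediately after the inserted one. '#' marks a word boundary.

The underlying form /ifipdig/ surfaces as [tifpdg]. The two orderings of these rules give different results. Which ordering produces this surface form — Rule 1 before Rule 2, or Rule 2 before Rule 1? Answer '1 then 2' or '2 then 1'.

Order 1 then 2:
  1 Initial Consonant Epenthesis: [ifipdig] → [tifipdig]
  2 Syncope: [tifipdig] → [tfpdg]
  result: [tfpdg]
Order 2 then 1:
  2 Syncope: [ifipdig] → [ifpdg]
  1 Initial Consonant Epenthesis: [ifpdg] → [tifpdg]
  result: [tifpdg]

2 then 1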